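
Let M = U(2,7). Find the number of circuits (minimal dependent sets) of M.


In U(2,7), circuits are the (3)-element subsets.
Any set of 3 elements is dependent, and removing any one element gives
an independent set of size 2, so it is a minimal dependent set.
Number of circuits = (7 choose 3) = 35.

35


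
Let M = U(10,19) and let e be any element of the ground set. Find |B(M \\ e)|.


Deleting e from U(10,19) gives U(10,18) since n > r.
Bases of U(10,18) = (18 choose 10) = 43758.

43758


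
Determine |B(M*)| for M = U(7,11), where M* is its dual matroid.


The dual of U(r,n) is U(n-r, n) = U(4,11).
Bases of U(4,11) are all (4)-element subsets.
|B(M*)| = (11 choose 4) = 330.

330


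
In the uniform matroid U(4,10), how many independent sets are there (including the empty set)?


Independent sets of U(4,10) are all subsets of size <= 4.
Count = C(10,0) + C(10,1) + C(10,2) + C(10,3) + C(10,4)
     = 1 + 10 + 45 + 120 + 210
     = 386.

386


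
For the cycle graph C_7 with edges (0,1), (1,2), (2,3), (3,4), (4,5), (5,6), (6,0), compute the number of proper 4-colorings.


P(C_7, k) = (k-1)^7 + (-1)^7*(k-1).
P(4) = (3)^7 - 3
= 2187 - 3 = 2184.

2184


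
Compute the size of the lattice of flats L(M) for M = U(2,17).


Flats of U(2,17): every subset of size < 2 is a flat, plus E itself.
Count = (17 choose 0) + (17 choose 1) + 1
     = 1 + 17 + 1
     = 19.

19


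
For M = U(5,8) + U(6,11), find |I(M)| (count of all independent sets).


For a direct sum, |I(M1+M2)| = |I(M1)| * |I(M2)|.
|I(U(5,8))| = sum C(8,k) for k=0..5 = 219.
|I(U(6,11))| = sum C(11,k) for k=0..6 = 1486.
Total = 219 * 1486 = 325434.

325434


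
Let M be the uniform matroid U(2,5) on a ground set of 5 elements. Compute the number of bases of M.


Bases of U(2,5) are all 2-element subsets of the 5-element ground set.
Number of bases = C(5,2).
(5 choose 2) = 10.

10


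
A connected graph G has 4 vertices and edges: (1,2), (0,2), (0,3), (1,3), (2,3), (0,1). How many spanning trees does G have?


By Kirchhoff's matrix tree theorem, the number of spanning trees equals
the determinant of any cofactor of the Laplacian matrix L.
G has 4 vertices and 6 edges.
Computing the (3 x 3) cofactor determinant gives 16.

16


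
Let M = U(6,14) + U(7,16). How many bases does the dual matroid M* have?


(M1+M2)* = M1* + M2*.
M1* = U(8,14), bases: C(14,8) = 3003.
M2* = U(9,16), bases: C(16,9) = 11440.
|B(M*)| = 3003 * 11440 = 34354320.

34354320


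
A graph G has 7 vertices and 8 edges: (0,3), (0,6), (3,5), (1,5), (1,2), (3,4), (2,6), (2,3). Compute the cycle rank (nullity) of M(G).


Cycle rank (nullity) = |E| - r(M) = |E| - (|V| - c).
|E| = 8, |V| = 7, c = 1.
Nullity = 8 - (7 - 1) = 8 - 6 = 2.

2


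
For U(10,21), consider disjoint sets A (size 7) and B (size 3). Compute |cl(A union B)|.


|A union B| = 7 + 3 = 10 (disjoint).
In U(10,21), cl(S) = S if |S| < 10, else cl(S) = E.
Since 10 >= 10, cl(A union B) = E.
|cl(A union B)| = 21.

21


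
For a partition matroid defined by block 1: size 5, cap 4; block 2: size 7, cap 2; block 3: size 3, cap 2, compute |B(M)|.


A basis picks exactly ci elements from block i.
Number of bases = product of C(|Si|, ci).
= C(5,4) * C(7,2) * C(3,2)
= 5 * 21 * 3
= 315.

315


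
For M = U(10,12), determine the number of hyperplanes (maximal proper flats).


Hyperplanes of U(10,12) are flats of rank 9.
In a uniform matroid, these are exactly the (9)-element subsets.
Count = (12 choose 9) = 220.

220


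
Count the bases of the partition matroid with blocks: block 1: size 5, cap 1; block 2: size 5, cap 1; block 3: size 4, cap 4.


A basis picks exactly ci elements from block i.
Number of bases = product of C(|Si|, ci).
= C(5,1) * C(5,1) * C(4,4)
= 5 * 5 * 1
= 25.

25


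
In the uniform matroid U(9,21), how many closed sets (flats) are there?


Flats of U(9,21): every subset of size < 9 is a flat, plus E itself.
Count = (21 choose 0) + (21 choose 1) + (21 choose 2) + (21 choose 3) + (21 choose 4) + (21 choose 5) + (21 choose 6) + (21 choose 7) + (21 choose 8) + 1
     = 1 + 21 + 210 + 1330 + 5985 + 20349 + 54264 + 116280 + 203490 + 1
     = 401931.

401931


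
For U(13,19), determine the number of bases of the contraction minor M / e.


Contracting e from U(13,19) gives U(12,18).
Bases of U(12,18) = (18 choose 12) = 18564.

18564


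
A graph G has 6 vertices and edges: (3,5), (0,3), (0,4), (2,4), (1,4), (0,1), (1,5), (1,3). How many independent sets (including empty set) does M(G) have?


An independent set in a graphic matroid is an acyclic edge subset.
G has 6 vertices and 8 edges.
Enumerate all 2^8 = 256 subsets, checking for acyclicity.
Total independent sets = 164.

164


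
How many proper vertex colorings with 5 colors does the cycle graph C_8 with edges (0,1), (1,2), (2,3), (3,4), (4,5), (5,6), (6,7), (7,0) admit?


P(C_8, k) = (k-1)^8 + (-1)^8*(k-1).
P(5) = (4)^8 + 4
= 65536 + 4 = 65540.

65540


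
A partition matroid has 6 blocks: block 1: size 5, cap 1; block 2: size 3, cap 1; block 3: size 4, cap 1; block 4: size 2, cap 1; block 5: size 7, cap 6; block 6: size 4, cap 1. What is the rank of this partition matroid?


Rank of a partition matroid = sum of min(|Si|, ci) for each block.
= min(5,1) + min(3,1) + min(4,1) + min(2,1) + min(7,6) + min(4,1)
= 1 + 1 + 1 + 1 + 6 + 1
= 11.

11


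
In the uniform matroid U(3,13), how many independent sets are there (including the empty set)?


Independent sets of U(3,13) are all subsets of size <= 3.
Count = (13 choose 0) + (13 choose 1) + (13 choose 2) + (13 choose 3)
     = 1 + 13 + 78 + 286
     = 378.

378


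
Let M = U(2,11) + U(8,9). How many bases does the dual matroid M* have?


(M1+M2)* = M1* + M2*.
M1* = U(9,11), bases: C(11,9) = 55.
M2* = U(1,9), bases: C(9,1) = 9.
|B(M*)| = 55 * 9 = 495.

495


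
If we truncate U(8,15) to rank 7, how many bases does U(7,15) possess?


Truncating U(8,15) to rank 7 gives U(7,15).
Bases of U(7,15) are all 7-element subsets of 15 elements.
Number of bases = C(15,7) = 15! / (7! * 8!) = 6435.

6435


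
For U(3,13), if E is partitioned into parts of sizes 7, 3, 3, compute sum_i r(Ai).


r(Ai) = min(|Ai|, 3) for each part.
Sum = min(7,3) + min(3,3) + min(3,3)
    = 3 + 3 + 3
    = 9.

9


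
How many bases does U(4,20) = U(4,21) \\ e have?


Deleting e from U(4,21) gives U(4,20) since n > r.
Bases of U(4,20) = C(20,4) = (20 * 19 * 18 * 17) / (1 * 2 * 3 * 4) = 4845.

4845


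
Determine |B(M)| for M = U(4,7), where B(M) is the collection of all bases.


Bases of U(4,7) are all 4-element subsets of the 7-element ground set.
Number of bases = C(7,4).
(7 choose 4) = 35.

35


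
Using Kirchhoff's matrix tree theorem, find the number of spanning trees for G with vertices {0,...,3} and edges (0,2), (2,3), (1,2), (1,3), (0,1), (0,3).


By Kirchhoff's matrix tree theorem, the number of spanning trees equals
the determinant of any cofactor of the Laplacian matrix L.
G has 4 vertices and 6 edges.
Computing the (3 x 3) cofactor determinant gives 16.

16


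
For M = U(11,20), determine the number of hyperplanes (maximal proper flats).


Hyperplanes of U(11,20) are flats of rank 10.
In a uniform matroid, these are exactly the (10)-element subsets.
Count = C(20,10) = 184756.

184756


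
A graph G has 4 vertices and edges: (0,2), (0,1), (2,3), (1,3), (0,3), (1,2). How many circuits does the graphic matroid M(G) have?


A circuit in a graphic matroid = edge set of a simple cycle.
G has 4 vertices and 6 edges.
Enumerating all minimal edge subsets forming cycles...
Total circuits found: 7.

7


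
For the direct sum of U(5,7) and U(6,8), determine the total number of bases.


Bases of a direct sum M1 + M2: |B| = |B(M1)| * |B(M2)|.
|B(U(5,7))| = C(7,5) = 21.
|B(U(6,8))| = C(8,6) = 28.
Total bases = 21 * 28 = 588.

588


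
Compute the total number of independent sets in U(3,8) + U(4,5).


For a direct sum, |I(M1+M2)| = |I(M1)| * |I(M2)|.
|I(U(3,8))| = sum C(8,k) for k=0..3 = 93.
|I(U(4,5))| = sum C(5,k) for k=0..4 = 31.
Total = 93 * 31 = 2883.

2883


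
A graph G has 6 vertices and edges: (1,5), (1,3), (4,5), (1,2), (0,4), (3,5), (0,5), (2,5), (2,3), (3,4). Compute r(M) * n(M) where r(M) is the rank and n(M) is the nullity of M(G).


r(M) = |V| - c = 6 - 1 = 5.
nullity = |E| - r(M) = 10 - 5 = 5.
Product = 5 * 5 = 25.

25


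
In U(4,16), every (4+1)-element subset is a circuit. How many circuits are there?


In U(4,16), circuits are the (5)-element subsets.
Any set of 5 elements is dependent, and removing any one element gives
an independent set of size 4, so it is a minimal dependent set.
Number of circuits = C(16,5) = 16! / (5! * 11!) = 4368.

4368


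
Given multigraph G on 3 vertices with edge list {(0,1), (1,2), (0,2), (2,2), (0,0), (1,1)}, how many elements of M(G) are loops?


In a graphic matroid, a loop is a self-loop edge (u,u) with rank 0.
Examining all 6 edges for self-loops...
Self-loops found: (2,2), (0,0), (1,1)
Number of loops = 3.

3


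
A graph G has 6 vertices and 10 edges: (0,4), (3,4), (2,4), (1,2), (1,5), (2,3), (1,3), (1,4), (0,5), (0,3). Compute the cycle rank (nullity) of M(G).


Cycle rank (nullity) = |E| - r(M) = |E| - (|V| - c).
|E| = 10, |V| = 6, c = 1.
Nullity = 10 - (6 - 1) = 10 - 5 = 5.

5


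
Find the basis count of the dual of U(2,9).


The dual of U(r,n) is U(n-r, n) = U(7,9).
Bases of U(7,9) are all (7)-element subsets.
|B(M*)| = (9 choose 7) = 36.

36


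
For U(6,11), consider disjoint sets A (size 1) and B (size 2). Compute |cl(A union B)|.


|A union B| = 1 + 2 = 3 (disjoint).
In U(6,11), cl(S) = S if |S| < 6, else cl(S) = E.
Since 3 < 6, cl(A union B) = A union B.
|cl(A union B)| = 3.

3


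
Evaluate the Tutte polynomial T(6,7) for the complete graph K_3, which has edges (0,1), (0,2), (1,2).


T(K_3; x,y) = x^2 + x + y.
T(6,7) = 36 + 6 + 7 = 49.

49


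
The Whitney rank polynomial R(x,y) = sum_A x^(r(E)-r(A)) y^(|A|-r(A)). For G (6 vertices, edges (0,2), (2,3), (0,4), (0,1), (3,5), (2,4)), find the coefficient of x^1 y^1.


R(x,y) = sum over A in 2^E of x^(r(E)-r(A)) * y^(|A|-r(A)).
G has 6 vertices, 6 edges. r(E) = 5.
Enumerate all 2^6 = 64 subsets.
Count subsets with r(E)-r(A)=1 and |A|-r(A)=1: 3.

3


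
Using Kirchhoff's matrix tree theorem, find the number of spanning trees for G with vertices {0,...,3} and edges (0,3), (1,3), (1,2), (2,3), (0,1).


By Kirchhoff's matrix tree theorem, the number of spanning trees equals
the determinant of any cofactor of the Laplacian matrix L.
G has 4 vertices and 5 edges.
Computing the (3 x 3) cofactor determinant gives 8.

8


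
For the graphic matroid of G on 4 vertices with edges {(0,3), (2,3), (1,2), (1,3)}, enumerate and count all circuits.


A circuit in a graphic matroid = edge set of a simple cycle.
G has 4 vertices and 4 edges.
Enumerating all minimal edge subsets forming cycles...
Total circuits found: 1.

1


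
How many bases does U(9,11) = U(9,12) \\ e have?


Deleting e from U(9,12) gives U(9,11) since n > r.
Bases of U(9,11) = C(11,9) = 11! / (9! * 2!) = 55.

55


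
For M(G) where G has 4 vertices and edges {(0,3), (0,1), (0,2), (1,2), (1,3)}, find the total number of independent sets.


An independent set in a graphic matroid is an acyclic edge subset.
G has 4 vertices and 5 edges.
Enumerate all 2^5 = 32 subsets, checking for acyclicity.
Total independent sets = 24.

24


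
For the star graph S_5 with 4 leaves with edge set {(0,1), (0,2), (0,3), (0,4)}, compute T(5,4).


A star on 5 vertices is a tree with 4 edges.
T(x,y) = x^(4) for any tree.
T(5,4) = 5^4 = 625.

625


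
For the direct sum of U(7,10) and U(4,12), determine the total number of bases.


Bases of a direct sum M1 + M2: |B| = |B(M1)| * |B(M2)|.
|B(U(7,10))| = C(10,7) = 120.
|B(U(4,12))| = C(12,4) = 495.
Total bases = 120 * 495 = 59400.

59400


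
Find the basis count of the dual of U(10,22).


The dual of U(r,n) is U(n-r, n) = U(12,22).
Bases of U(12,22) are all (12)-element subsets.
|B(M*)| = C(22,12) = 22! / (12! * 10!) = 646646.

646646


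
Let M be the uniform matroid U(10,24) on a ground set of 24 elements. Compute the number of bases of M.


Bases of U(10,24) are all 10-element subsets of the 24-element ground set.
Number of bases = C(24,10).
C(24,10) = 1961256.

1961256


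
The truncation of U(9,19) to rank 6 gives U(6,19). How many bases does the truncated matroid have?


Truncating U(9,19) to rank 6 gives U(6,19).
Bases of U(6,19) are all 6-element subsets of 19 elements.
Number of bases = (19 choose 6) = 27132.

27132


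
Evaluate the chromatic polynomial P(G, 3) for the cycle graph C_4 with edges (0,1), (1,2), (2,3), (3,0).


P(C_4, k) = (k-1)^4 + (-1)^4*(k-1).
P(3) = (2)^4 + 2
= 16 + 2 = 18.

18


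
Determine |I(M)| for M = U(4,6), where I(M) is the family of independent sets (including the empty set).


Independent sets of U(4,6) are all subsets of size <= 4.
Count = C(6,0) + C(6,1) + C(6,2) + C(6,3) + C(6,4)
     = 1 + 6 + 15 + 20 + 15
     = 57.

57


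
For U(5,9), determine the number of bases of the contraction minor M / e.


Contracting e from U(5,9) gives U(4,8).
Bases of U(4,8) = C(8,4) = (8 * 7 * 6 * 5) / (1 * 2 * 3 * 4) = 70.

70


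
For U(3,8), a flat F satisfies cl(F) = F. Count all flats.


Flats of U(3,8): every subset of size < 3 is a flat, plus E itself.
Count = (8 choose 0) + (8 choose 1) + (8 choose 2) + 1
     = 1 + 8 + 28 + 1
     = 38.

38


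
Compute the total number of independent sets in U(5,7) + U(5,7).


For a direct sum, |I(M1+M2)| = |I(M1)| * |I(M2)|.
|I(U(5,7))| = sum C(7,k) for k=0..5 = 120.
|I(U(5,7))| = sum C(7,k) for k=0..5 = 120.
Total = 120 * 120 = 14400.

14400


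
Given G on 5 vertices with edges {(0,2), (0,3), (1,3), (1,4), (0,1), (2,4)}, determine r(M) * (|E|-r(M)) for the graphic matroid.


r(M) = |V| - c = 5 - 1 = 4.
nullity = |E| - r(M) = 6 - 4 = 2.
Product = 4 * 2 = 8.

8


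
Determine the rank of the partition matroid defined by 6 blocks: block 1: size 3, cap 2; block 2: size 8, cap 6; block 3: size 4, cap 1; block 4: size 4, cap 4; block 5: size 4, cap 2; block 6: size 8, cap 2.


Rank of a partition matroid = sum of min(|Si|, ci) for each block.
= min(3,2) + min(8,6) + min(4,1) + min(4,4) + min(4,2) + min(8,2)
= 2 + 6 + 1 + 4 + 2 + 2
= 17.

17


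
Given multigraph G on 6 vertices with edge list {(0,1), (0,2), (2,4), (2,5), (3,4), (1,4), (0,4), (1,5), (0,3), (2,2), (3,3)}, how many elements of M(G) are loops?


In a graphic matroid, a loop is a self-loop edge (u,u) with rank 0.
Examining all 11 edges for self-loops...
Self-loops found: (2,2), (3,3)
Number of loops = 2.

2


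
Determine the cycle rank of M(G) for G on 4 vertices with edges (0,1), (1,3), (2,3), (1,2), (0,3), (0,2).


Cycle rank (nullity) = |E| - r(M) = |E| - (|V| - c).
|E| = 6, |V| = 4, c = 1.
Nullity = 6 - (4 - 1) = 6 - 3 = 3.

3


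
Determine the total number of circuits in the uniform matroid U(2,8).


In U(2,8), circuits are the (3)-element subsets.
Any set of 3 elements is dependent, and removing any one element gives
an independent set of size 2, so it is a minimal dependent set.
Number of circuits = (8 choose 3) = 56.

56


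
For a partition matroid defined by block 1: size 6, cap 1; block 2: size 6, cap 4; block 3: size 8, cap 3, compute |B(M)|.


A basis picks exactly ci elements from block i.
Number of bases = product of C(|Si|, ci).
= C(6,1) * C(6,4) * C(8,3)
= 6 * 15 * 56
= 5040.

5040


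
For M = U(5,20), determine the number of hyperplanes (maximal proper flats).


Hyperplanes of U(5,20) are flats of rank 4.
In a uniform matroid, these are exactly the (4)-element subsets.
Count = (20 choose 4) = 4845.

4845


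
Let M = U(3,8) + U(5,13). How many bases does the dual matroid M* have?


(M1+M2)* = M1* + M2*.
M1* = U(5,8), bases: C(8,5) = 56.
M2* = U(8,13), bases: C(13,8) = 1287.
|B(M*)| = 56 * 1287 = 72072.

72072


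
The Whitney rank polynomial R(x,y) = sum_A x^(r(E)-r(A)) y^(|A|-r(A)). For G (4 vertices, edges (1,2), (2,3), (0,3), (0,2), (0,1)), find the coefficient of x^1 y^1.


R(x,y) = sum over A in 2^E of x^(r(E)-r(A)) * y^(|A|-r(A)).
G has 4 vertices, 5 edges. r(E) = 3.
Enumerate all 2^5 = 32 subsets.
Count subsets with r(E)-r(A)=1 and |A|-r(A)=1: 2.

2


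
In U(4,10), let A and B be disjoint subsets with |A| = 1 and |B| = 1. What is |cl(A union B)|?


|A union B| = 1 + 1 = 2 (disjoint).
In U(4,10), cl(S) = S if |S| < 4, else cl(S) = E.
Since 2 < 4, cl(A union B) = A union B.
|cl(A union B)| = 2.

2


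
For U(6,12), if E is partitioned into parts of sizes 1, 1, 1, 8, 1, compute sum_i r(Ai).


r(Ai) = min(|Ai|, 6) for each part.
Sum = min(1,6) + min(1,6) + min(1,6) + min(8,6) + min(1,6)
    = 1 + 1 + 1 + 6 + 1
    = 10.

10


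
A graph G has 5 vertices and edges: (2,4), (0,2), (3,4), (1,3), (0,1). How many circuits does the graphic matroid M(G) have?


A circuit in a graphic matroid = edge set of a simple cycle.
G has 5 vertices and 5 edges.
Enumerating all minimal edge subsets forming cycles...
Total circuits found: 1.

1


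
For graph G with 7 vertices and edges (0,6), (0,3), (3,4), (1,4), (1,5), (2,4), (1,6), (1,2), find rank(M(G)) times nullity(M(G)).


r(M) = |V| - c = 7 - 1 = 6.
nullity = |E| - r(M) = 8 - 6 = 2.
Product = 6 * 2 = 12.

12


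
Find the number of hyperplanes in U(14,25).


Hyperplanes of U(14,25) are flats of rank 13.
In a uniform matroid, these are exactly the (13)-element subsets.
Count = C(25,13) = 25! / (13! * 12!) = 5200300.

5200300


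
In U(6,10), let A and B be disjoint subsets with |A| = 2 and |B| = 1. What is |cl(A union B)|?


|A union B| = 2 + 1 = 3 (disjoint).
In U(6,10), cl(S) = S if |S| < 6, else cl(S) = E.
Since 3 < 6, cl(A union B) = A union B.
|cl(A union B)| = 3.

3


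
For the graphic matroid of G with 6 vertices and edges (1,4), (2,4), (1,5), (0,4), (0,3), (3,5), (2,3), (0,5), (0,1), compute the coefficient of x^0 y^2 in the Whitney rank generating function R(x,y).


R(x,y) = sum over A in 2^E of x^(r(E)-r(A)) * y^(|A|-r(A)).
G has 6 vertices, 9 edges. r(E) = 5.
Enumerate all 2^9 = 512 subsets.
Count subsets with r(E)-r(A)=0 and |A|-r(A)=2: 35.

35


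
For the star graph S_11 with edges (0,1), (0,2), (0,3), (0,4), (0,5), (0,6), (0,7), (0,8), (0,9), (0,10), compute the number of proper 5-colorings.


P(tree, k) = k * (k-1)^(10) for any tree on 11 vertices.
P(5) = 5 * 4^10 = 5 * 1048576 = 5242880.

5242880


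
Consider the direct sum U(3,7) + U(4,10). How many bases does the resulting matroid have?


Bases of a direct sum M1 + M2: |B| = |B(M1)| * |B(M2)|.
|B(U(3,7))| = C(7,3) = 35.
|B(U(4,10))| = C(10,4) = 210.
Total bases = 35 * 210 = 7350.

7350


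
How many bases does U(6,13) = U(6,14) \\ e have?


Deleting e from U(6,14) gives U(6,13) since n > r.
Bases of U(6,13) = C(13,6) = 13! / (6! * 7!) = 1716.

1716


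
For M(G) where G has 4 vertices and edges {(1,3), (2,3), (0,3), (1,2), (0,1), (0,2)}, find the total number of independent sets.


An independent set in a graphic matroid is an acyclic edge subset.
G has 4 vertices and 6 edges.
Enumerate all 2^6 = 64 subsets, checking for acyclicity.
Total independent sets = 38.

38


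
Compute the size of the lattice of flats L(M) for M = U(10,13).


Flats of U(10,13): every subset of size < 10 is a flat, plus E itself.
Count = C(13,0) + C(13,1) + C(13,2) + C(13,3) + C(13,4) + C(13,5) + C(13,6) + C(13,7) + C(13,8) + C(13,9) + 1
     = 1 + 13 + 78 + 286 + 715 + 1287 + 1716 + 1716 + 1287 + 715 + 1
     = 7815.

7815


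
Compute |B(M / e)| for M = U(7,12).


Contracting e from U(7,12) gives U(6,11).
Bases of U(6,11) = C(11,6) = 462.

462


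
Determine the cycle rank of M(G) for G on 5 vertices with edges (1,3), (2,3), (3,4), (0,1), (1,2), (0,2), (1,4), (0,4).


Cycle rank (nullity) = |E| - r(M) = |E| - (|V| - c).
|E| = 8, |V| = 5, c = 1.
Nullity = 8 - (5 - 1) = 8 - 4 = 4.

4


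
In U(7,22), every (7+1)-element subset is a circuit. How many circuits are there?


In U(7,22), circuits are the (8)-element subsets.
Any set of 8 elements is dependent, and removing any one element gives
an independent set of size 7, so it is a minimal dependent set.
Number of circuits = C(22,8) = 319770.

319770


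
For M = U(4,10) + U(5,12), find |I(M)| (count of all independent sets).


For a direct sum, |I(M1+M2)| = |I(M1)| * |I(M2)|.
|I(U(4,10))| = sum C(10,k) for k=0..4 = 386.
|I(U(5,12))| = sum C(12,k) for k=0..5 = 1586.
Total = 386 * 1586 = 612196.

612196


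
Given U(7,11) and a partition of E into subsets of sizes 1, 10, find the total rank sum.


r(Ai) = min(|Ai|, 7) for each part.
Sum = min(1,7) + min(10,7)
    = 1 + 7
    = 8.

8


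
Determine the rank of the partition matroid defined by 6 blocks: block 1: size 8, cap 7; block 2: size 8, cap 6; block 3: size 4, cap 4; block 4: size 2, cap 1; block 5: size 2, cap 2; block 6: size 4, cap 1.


Rank of a partition matroid = sum of min(|Si|, ci) for each block.
= min(8,7) + min(8,6) + min(4,4) + min(2,1) + min(2,2) + min(4,1)
= 7 + 6 + 4 + 1 + 2 + 1
= 21.

21


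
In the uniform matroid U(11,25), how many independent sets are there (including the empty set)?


Independent sets of U(11,25) are all subsets of size <= 11.
Count = (25 choose 0) + (25 choose 1) + (25 choose 2) + (25 choose 3) + (25 choose 4) + (25 choose 5) + (25 choose 6) + (25 choose 7) + (25 choose 8) + (25 choose 9) + (25 choose 10) + (25 choose 11)
     = 1 + 25 + 300 + 2300 + 12650 + 53130 + 177100 + 480700 + 1081575 + 2042975 + 3268760 + 4457400
     = 11576916.

11576916


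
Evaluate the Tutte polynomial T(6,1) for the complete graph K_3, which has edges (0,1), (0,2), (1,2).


T(K_3; x,y) = x^2 + x + y.
T(6,1) = 36 + 6 + 1 = 43.

43


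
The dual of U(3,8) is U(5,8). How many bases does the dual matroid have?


The dual of U(r,n) is U(n-r, n) = U(5,8).
Bases of U(5,8) are all (5)-element subsets.
|B(M*)| = C(8,5) = 56.

56


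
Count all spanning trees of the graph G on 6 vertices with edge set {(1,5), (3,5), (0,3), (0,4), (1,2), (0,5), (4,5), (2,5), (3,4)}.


By Kirchhoff's matrix tree theorem, the number of spanning trees equals
the determinant of any cofactor of the Laplacian matrix L.
G has 6 vertices and 9 edges.
Computing the (5 x 5) cofactor determinant gives 48.

48


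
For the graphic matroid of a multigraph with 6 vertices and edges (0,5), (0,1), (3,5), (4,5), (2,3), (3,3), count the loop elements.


In a graphic matroid, a loop is a self-loop edge (u,u) with rank 0.
Examining all 6 edges for self-loops...
Self-loops found: (3,3)
Number of loops = 1.

1


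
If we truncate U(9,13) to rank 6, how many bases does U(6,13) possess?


Truncating U(9,13) to rank 6 gives U(6,13).
Bases of U(6,13) are all 6-element subsets of 13 elements.
Number of bases = (13 choose 6) = 1716.

1716


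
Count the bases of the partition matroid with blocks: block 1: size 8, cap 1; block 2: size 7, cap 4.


A basis picks exactly ci elements from block i.
Number of bases = product of C(|Si|, ci).
= C(8,1) * C(7,4)
= 8 * 35
= 280.

280


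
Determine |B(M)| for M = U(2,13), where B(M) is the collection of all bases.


Bases of U(2,13) are all 2-element subsets of the 13-element ground set.
Number of bases = C(13,2).
C(13,2) = (13 * 12) / (1 * 2) = 78.

78


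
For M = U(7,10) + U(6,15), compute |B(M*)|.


(M1+M2)* = M1* + M2*.
M1* = U(3,10), bases: C(10,3) = 120.
M2* = U(9,15), bases: C(15,9) = 5005.
|B(M*)| = 120 * 5005 = 600600.

600600


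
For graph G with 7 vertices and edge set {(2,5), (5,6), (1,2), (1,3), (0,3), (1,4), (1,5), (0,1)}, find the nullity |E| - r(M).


Cycle rank (nullity) = |E| - r(M) = |E| - (|V| - c).
|E| = 8, |V| = 7, c = 1.
Nullity = 8 - (7 - 1) = 8 - 6 = 2.

2


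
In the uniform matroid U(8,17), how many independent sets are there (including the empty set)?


Independent sets of U(8,17) are all subsets of size <= 8.
Count = C(17,0) + C(17,1) + C(17,2) + C(17,3) + C(17,4) + C(17,5) + C(17,6) + C(17,7) + C(17,8)
     = 1 + 17 + 136 + 680 + 2380 + 6188 + 12376 + 19448 + 24310
     = 65536.

65536


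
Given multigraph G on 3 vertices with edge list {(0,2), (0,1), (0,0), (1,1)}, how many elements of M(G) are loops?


In a graphic matroid, a loop is a self-loop edge (u,u) with rank 0.
Examining all 4 edges for self-loops...
Self-loops found: (0,0), (1,1)
Number of loops = 2.

2


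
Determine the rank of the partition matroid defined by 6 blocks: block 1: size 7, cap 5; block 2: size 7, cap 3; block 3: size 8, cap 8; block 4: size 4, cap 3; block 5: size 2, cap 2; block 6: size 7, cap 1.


Rank of a partition matroid = sum of min(|Si|, ci) for each block.
= min(7,5) + min(7,3) + min(8,8) + min(4,3) + min(2,2) + min(7,1)
= 5 + 3 + 8 + 3 + 2 + 1
= 22.

22


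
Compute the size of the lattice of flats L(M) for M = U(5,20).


Flats of U(5,20): every subset of size < 5 is a flat, plus E itself.
Count = (20 choose 0) + (20 choose 1) + (20 choose 2) + (20 choose 3) + (20 choose 4) + 1
     = 1 + 20 + 190 + 1140 + 4845 + 1
     = 6197.

6197


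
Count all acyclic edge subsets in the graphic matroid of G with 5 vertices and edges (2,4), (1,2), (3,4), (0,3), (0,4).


An independent set in a graphic matroid is an acyclic edge subset.
G has 5 vertices and 5 edges.
Enumerate all 2^5 = 32 subsets, checking for acyclicity.
Total independent sets = 28.

28


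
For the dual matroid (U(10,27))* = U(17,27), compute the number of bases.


The dual of U(r,n) is U(n-r, n) = U(17,27).
Bases of U(17,27) are all (17)-element subsets.
|B(M*)| = C(27,17) = 8436285.

8436285


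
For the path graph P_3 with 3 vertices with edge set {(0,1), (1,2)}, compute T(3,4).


A path on 3 vertices is a tree with 2 edges.
T(x,y) = x^(2) for any tree.
T(3,4) = 3^2 = 9.

9


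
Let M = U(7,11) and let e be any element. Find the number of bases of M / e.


Contracting e from U(7,11) gives U(6,10).
Bases of U(6,10) = C(10,6) = 10! / (6! * 4!) = 210.

210


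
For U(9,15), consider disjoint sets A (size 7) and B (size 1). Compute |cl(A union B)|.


|A union B| = 7 + 1 = 8 (disjoint).
In U(9,15), cl(S) = S if |S| < 9, else cl(S) = E.
Since 8 < 9, cl(A union B) = A union B.
|cl(A union B)| = 8.

8


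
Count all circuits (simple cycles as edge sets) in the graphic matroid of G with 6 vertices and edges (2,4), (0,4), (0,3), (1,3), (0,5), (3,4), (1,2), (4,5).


A circuit in a graphic matroid = edge set of a simple cycle.
G has 6 vertices and 8 edges.
Enumerating all minimal edge subsets forming cycles...
Total circuits found: 6.

6


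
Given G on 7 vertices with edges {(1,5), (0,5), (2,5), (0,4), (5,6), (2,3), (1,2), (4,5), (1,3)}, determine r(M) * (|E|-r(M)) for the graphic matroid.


r(M) = |V| - c = 7 - 1 = 6.
nullity = |E| - r(M) = 9 - 6 = 3.
Product = 6 * 3 = 18.

18


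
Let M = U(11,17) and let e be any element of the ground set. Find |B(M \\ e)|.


Deleting e from U(11,17) gives U(11,16) since n > r.
Bases of U(11,16) = C(16,11) = 4368.

4368


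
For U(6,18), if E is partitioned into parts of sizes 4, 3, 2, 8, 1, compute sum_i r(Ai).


r(Ai) = min(|Ai|, 6) for each part.
Sum = min(4,6) + min(3,6) + min(2,6) + min(8,6) + min(1,6)
    = 4 + 3 + 2 + 6 + 1
    = 16.

16


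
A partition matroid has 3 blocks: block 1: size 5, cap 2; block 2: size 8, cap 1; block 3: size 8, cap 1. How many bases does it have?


A basis picks exactly ci elements from block i.
Number of bases = product of C(|Si|, ci).
= C(5,2) * C(8,1) * C(8,1)
= 10 * 8 * 8
= 640.

640


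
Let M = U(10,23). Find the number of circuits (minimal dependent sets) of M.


In U(10,23), circuits are the (11)-element subsets.
Any set of 11 elements is dependent, and removing any one element gives
an independent set of size 10, so it is a minimal dependent set.
Number of circuits = (23 choose 11) = 1352078.

1352078


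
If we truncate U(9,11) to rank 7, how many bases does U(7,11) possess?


Truncating U(9,11) to rank 7 gives U(7,11).
Bases of U(7,11) are all 7-element subsets of 11 elements.
Number of bases = C(11,7) = 330.

330


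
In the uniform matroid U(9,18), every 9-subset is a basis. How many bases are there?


Bases of U(9,18) are all 9-element subsets of the 18-element ground set.
Number of bases = C(18,9).
C(18,9) = 18! / (9! * 9!) = 48620.

48620


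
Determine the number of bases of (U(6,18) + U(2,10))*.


(M1+M2)* = M1* + M2*.
M1* = U(12,18), bases: C(18,12) = 18564.
M2* = U(8,10), bases: C(10,8) = 45.
|B(M*)| = 18564 * 45 = 835380.

835380


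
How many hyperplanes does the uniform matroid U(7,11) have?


Hyperplanes of U(7,11) are flats of rank 6.
In a uniform matroid, these are exactly the (6)-element subsets.
Count = C(11,6) = 11! / (6! * 5!) = 462.

462


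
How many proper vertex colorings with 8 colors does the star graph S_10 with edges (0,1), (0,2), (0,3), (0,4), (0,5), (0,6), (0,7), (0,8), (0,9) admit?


P(tree, k) = k * (k-1)^(9) for any tree on 10 vertices.
P(8) = 8 * 7^9 = 8 * 40353607 = 322828856.

322828856


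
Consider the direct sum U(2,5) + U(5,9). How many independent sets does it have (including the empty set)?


For a direct sum, |I(M1+M2)| = |I(M1)| * |I(M2)|.
|I(U(2,5))| = sum C(5,k) for k=0..2 = 16.
|I(U(5,9))| = sum C(9,k) for k=0..5 = 382.
Total = 16 * 382 = 6112.

6112


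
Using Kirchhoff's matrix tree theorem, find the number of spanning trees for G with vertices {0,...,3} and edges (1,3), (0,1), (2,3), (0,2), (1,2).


By Kirchhoff's matrix tree theorem, the number of spanning trees equals
the determinant of any cofactor of the Laplacian matrix L.
G has 4 vertices and 5 edges.
Computing the (3 x 3) cofactor determinant gives 8.

8


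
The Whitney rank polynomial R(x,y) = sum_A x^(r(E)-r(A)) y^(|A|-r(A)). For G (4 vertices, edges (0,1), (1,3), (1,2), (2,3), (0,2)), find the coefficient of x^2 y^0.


R(x,y) = sum over A in 2^E of x^(r(E)-r(A)) * y^(|A|-r(A)).
G has 4 vertices, 5 edges. r(E) = 3.
Enumerate all 2^5 = 32 subsets.
Count subsets with r(E)-r(A)=2 and |A|-r(A)=0: 5.

5


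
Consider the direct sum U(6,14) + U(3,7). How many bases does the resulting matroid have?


Bases of a direct sum M1 + M2: |B| = |B(M1)| * |B(M2)|.
|B(U(6,14))| = C(14,6) = 3003.
|B(U(3,7))| = C(7,3) = 35.
Total bases = 3003 * 35 = 105105.

105105


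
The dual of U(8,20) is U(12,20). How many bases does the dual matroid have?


The dual of U(r,n) is U(n-r, n) = U(12,20).
Bases of U(12,20) are all (12)-element subsets.
|B(M*)| = C(20,12) = 20! / (12! * 8!) = 125970.

125970


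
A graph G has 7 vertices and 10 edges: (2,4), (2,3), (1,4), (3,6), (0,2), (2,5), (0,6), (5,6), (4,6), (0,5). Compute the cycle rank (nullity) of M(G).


Cycle rank (nullity) = |E| - r(M) = |E| - (|V| - c).
|E| = 10, |V| = 7, c = 1.
Nullity = 10 - (7 - 1) = 10 - 6 = 4.

4


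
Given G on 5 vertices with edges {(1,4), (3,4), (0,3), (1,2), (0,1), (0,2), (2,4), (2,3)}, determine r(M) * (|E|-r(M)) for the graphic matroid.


r(M) = |V| - c = 5 - 1 = 4.
nullity = |E| - r(M) = 8 - 4 = 4.
Product = 4 * 4 = 16.

16


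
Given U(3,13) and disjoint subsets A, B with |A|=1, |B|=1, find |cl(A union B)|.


|A union B| = 1 + 1 = 2 (disjoint).
In U(3,13), cl(S) = S if |S| < 3, else cl(S) = E.
Since 2 < 3, cl(A union B) = A union B.
|cl(A union B)| = 2.

2


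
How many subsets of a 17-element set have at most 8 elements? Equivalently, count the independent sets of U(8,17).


Independent sets of U(8,17) are all subsets of size <= 8.
Count = (17 choose 0) + (17 choose 1) + (17 choose 2) + (17 choose 3) + (17 choose 4) + (17 choose 5) + (17 choose 6) + (17 choose 7) + (17 choose 8)
     = 1 + 17 + 136 + 680 + 2380 + 6188 + 12376 + 19448 + 24310
     = 65536.

65536


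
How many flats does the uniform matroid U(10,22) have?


Flats of U(10,22): every subset of size < 10 is a flat, plus E itself.
Count = C(22,0) + C(22,1) + C(22,2) + C(22,3) + C(22,4) + C(22,5) + C(22,6) + C(22,7) + C(22,8) + C(22,9) + 1
     = 1 + 22 + 231 + 1540 + 7315 + 26334 + 74613 + 170544 + 319770 + 497420 + 1
     = 1097791.

1097791


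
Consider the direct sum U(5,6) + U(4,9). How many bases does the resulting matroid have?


Bases of a direct sum M1 + M2: |B| = |B(M1)| * |B(M2)|.
|B(U(5,6))| = C(6,5) = 6.
|B(U(4,9))| = C(9,4) = 126.
Total bases = 6 * 126 = 756.

756


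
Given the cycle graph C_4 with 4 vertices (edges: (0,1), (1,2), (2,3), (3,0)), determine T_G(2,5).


T(C_4; x,y) = x + x^2 + ... + x^(3) + y.
T(2,5) = 2^1 + 2^2 + 2^3 + 5
= 2 + 4 + 8 + 5
= 19.

19


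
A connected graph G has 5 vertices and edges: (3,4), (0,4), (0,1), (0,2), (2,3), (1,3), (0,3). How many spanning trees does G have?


By Kirchhoff's matrix tree theorem, the number of spanning trees equals
the determinant of any cofactor of the Laplacian matrix L.
G has 5 vertices and 7 edges.
Computing the (4 x 4) cofactor determinant gives 20.

20


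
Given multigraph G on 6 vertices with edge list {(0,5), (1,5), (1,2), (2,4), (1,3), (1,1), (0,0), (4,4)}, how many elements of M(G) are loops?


In a graphic matroid, a loop is a self-loop edge (u,u) with rank 0.
Examining all 8 edges for self-loops...
Self-loops found: (1,1), (0,0), (4,4)
Number of loops = 3.

3


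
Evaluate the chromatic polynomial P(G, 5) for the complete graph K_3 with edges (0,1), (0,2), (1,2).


P(K_3, k) = k(k-1)(k-2)...(k-2).
P(5) = (5) * (4) * (3) = 60.

60


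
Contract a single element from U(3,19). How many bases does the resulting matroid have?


Contracting e from U(3,19) gives U(2,18).
Bases of U(2,18) = (18 choose 2) = 153.

153


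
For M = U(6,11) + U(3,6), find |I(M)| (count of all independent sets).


For a direct sum, |I(M1+M2)| = |I(M1)| * |I(M2)|.
|I(U(6,11))| = sum C(11,k) for k=0..6 = 1486.
|I(U(3,6))| = sum C(6,k) for k=0..3 = 42.
Total = 1486 * 42 = 62412.

62412


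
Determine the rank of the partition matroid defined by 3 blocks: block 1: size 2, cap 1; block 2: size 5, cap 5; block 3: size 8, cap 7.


Rank of a partition matroid = sum of min(|Si|, ci) for each block.
= min(2,1) + min(5,5) + min(8,7)
= 1 + 5 + 7
= 13.

13


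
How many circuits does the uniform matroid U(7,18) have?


In U(7,18), circuits are the (8)-element subsets.
Any set of 8 elements is dependent, and removing any one element gives
an independent set of size 7, so it is a minimal dependent set.
Number of circuits = (18 choose 8) = 43758.

43758


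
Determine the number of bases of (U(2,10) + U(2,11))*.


(M1+M2)* = M1* + M2*.
M1* = U(8,10), bases: C(10,8) = 45.
M2* = U(9,11), bases: C(11,9) = 55.
|B(M*)| = 45 * 55 = 2475.

2475


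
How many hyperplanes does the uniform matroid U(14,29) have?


Hyperplanes of U(14,29) are flats of rank 13.
In a uniform matroid, these are exactly the (13)-element subsets.
Count = C(29,13) = 29! / (13! * 16!) = 67863915.

67863915


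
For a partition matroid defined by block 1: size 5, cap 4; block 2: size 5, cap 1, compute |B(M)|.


A basis picks exactly ci elements from block i.
Number of bases = product of C(|Si|, ci).
= C(5,4) * C(5,1)
= 5 * 5
= 25.

25


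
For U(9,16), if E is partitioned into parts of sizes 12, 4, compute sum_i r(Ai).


r(Ai) = min(|Ai|, 9) for each part.
Sum = min(12,9) + min(4,9)
    = 9 + 4
    = 13.

13


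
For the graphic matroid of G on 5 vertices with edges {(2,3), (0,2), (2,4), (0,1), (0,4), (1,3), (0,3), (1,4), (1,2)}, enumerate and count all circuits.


A circuit in a graphic matroid = edge set of a simple cycle.
G has 5 vertices and 9 edges.
Enumerating all minimal edge subsets forming cycles...
Total circuits found: 22.

22


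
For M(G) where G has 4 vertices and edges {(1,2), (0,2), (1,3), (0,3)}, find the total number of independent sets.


An independent set in a graphic matroid is an acyclic edge subset.
G has 4 vertices and 4 edges.
Enumerate all 2^4 = 16 subsets, checking for acyclicity.
Total independent sets = 15.

15


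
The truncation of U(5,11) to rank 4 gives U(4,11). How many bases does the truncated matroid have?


Truncating U(5,11) to rank 4 gives U(4,11).
Bases of U(4,11) are all 4-element subsets of 11 elements.
Number of bases = C(11,4) = 11! / (4! * 7!) = 330.

330


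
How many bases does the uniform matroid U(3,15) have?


Bases of U(3,15) are all 3-element subsets of the 15-element ground set.
Number of bases = C(15,3).
(15 choose 3) = 455.

455


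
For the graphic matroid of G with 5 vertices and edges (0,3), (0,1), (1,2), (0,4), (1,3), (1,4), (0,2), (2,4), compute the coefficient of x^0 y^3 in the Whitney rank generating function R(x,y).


R(x,y) = sum over A in 2^E of x^(r(E)-r(A)) * y^(|A|-r(A)).
G has 5 vertices, 8 edges. r(E) = 4.
Enumerate all 2^8 = 256 subsets.
Count subsets with r(E)-r(A)=0 and |A|-r(A)=3: 8.

8


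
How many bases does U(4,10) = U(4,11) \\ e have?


Deleting e from U(4,11) gives U(4,10) since n > r.
Bases of U(4,10) = C(10,4) = (10 * 9 * 8 * 7) / (1 * 2 * 3 * 4) = 210.

210


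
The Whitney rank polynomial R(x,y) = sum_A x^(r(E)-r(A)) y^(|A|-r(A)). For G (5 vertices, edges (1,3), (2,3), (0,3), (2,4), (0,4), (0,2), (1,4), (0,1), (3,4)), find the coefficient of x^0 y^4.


R(x,y) = sum over A in 2^E of x^(r(E)-r(A)) * y^(|A|-r(A)).
G has 5 vertices, 9 edges. r(E) = 4.
Enumerate all 2^9 = 512 subsets.
Count subsets with r(E)-r(A)=0 and |A|-r(A)=4: 9.

9


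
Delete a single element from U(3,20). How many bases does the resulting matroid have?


Deleting e from U(3,20) gives U(3,19) since n > r.
Bases of U(3,19) = C(19,3) = 19! / (3! * 16!) = 969.

969


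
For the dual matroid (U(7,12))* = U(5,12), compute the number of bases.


The dual of U(r,n) is U(n-r, n) = U(5,12).
Bases of U(5,12) are all (5)-element subsets.
|B(M*)| = C(12,5) = 12! / (5! * 7!) = 792.

792


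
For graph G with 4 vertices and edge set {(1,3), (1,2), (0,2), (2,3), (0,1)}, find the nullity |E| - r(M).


Cycle rank (nullity) = |E| - r(M) = |E| - (|V| - c).
|E| = 5, |V| = 4, c = 1.
Nullity = 5 - (4 - 1) = 5 - 3 = 2.

2


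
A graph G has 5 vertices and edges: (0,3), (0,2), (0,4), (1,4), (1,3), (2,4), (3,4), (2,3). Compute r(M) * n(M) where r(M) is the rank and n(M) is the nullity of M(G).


r(M) = |V| - c = 5 - 1 = 4.
nullity = |E| - r(M) = 8 - 4 = 4.
Product = 4 * 4 = 16.

16


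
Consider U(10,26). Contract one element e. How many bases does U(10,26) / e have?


Contracting e from U(10,26) gives U(9,25).
Bases of U(9,25) = (25 choose 9) = 2042975.

2042975


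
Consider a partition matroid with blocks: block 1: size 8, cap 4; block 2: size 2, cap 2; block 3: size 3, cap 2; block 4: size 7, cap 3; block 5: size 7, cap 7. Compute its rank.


Rank of a partition matroid = sum of min(|Si|, ci) for each block.
= min(8,4) + min(2,2) + min(3,2) + min(7,3) + min(7,7)
= 4 + 2 + 2 + 3 + 7
= 18.

18


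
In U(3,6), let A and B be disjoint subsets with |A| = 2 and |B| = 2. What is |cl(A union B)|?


|A union B| = 2 + 2 = 4 (disjoint).
In U(3,6), cl(S) = S if |S| < 3, else cl(S) = E.
Since 4 >= 3, cl(A union B) = E.
|cl(A union B)| = 6.

6


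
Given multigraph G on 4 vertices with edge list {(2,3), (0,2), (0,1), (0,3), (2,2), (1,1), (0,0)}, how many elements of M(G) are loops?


In a graphic matroid, a loop is a self-loop edge (u,u) with rank 0.
Examining all 7 edges for self-loops...
Self-loops found: (2,2), (1,1), (0,0)
Number of loops = 3.

3


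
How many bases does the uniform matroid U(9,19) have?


Bases of U(9,19) are all 9-element subsets of the 19-element ground set.
Number of bases = C(19,9).
C(19,9) = 92378.

92378


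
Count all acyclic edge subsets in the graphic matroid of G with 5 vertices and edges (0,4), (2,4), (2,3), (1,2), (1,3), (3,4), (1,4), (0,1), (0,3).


An independent set in a graphic matroid is an acyclic edge subset.
G has 5 vertices and 9 edges.
Enumerate all 2^9 = 512 subsets, checking for acyclicity.
Total independent sets = 198.

198
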